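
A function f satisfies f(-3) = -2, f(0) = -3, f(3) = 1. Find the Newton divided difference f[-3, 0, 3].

f[-3,0] = (-3 - (-2)) / (0 - (-3)) = -1/3
f[0,3] = (1 - (-3)) / (3 - 0) = 4/3
f[-3,0,3] = (4/3 - (-1/3)) / (3 - (-3)) = 5/18

5/18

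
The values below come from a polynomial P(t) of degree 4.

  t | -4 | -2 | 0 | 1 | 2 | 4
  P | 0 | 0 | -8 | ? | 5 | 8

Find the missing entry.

The 5 known values determine P uniquely (degree ≤ 4).
L_0(1) = (3)·(1)·(-1)·(-3)/[(-2)·(-4)·(-6)·(-8)] = 3/128
L_1(1) = (5)·(1)·(-1)·(-3)/[(2)·(-2)·(-4)·(-6)] = -5/32
L_2(1) = (5)·(3)·(-1)·(-3)/[(4)·(2)·(-2)·(-4)] = 45/64
L_3(1) = (5)·(3)·(1)·(-3)/[(6)·(4)·(2)·(-2)] = 15/32
L_4(1) = (5)·(3)·(1)·(-1)/[(8)·(6)·(4)·(2)] = -5/128
Sum: 0 + 0 + (-8)·(45/64) + 5·(15/32) + 8·(-5/128) = -115/32

-115/32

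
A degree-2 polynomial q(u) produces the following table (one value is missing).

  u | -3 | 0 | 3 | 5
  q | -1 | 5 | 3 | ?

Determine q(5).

-25/9

The 3 known values determine q uniquely (degree ≤ 2).
Evaluate each Lagrange basis at u = 5:
L_0(5) = (5)·(2)/[(-3)·(-6)] = 5/9
L_1(5) = (8)·(2)/[(3)·(-3)] = -16/9
L_2(5) = (8)·(5)/[(6)·(3)] = 20/9
Sum: (-1)·(5/9) + 5·(-16/9) + 3·(20/9) = -25/9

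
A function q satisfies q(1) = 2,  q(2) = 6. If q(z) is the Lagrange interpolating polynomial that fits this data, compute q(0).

Evaluate each Lagrange basis at z = 0:
L_0(0) = (-2)/[(-1)] = 2
L_1(0) = (-1)/[(1)] = -1
Sum: 2·(2) + 6·(-1) = -2

-2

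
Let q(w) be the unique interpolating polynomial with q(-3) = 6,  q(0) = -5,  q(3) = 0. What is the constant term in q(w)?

-5

L_0(w) = w(w - 3) / [18] = (1/18)w^2 - (1/6)w
L_1(w) = (w + 3)(w - 3) / [-9] = -(1/9)w^2 + 1
L_2(w) = (w + 3)w / [18] = (1/18)w^2 + (1/6)w
q(w) = 6·L_0 + (-5)·L_1 + 0·L_2
Only the constant term is needed; take it from each L_i and combine:
6·(0) + (-5)·(1) + 0·(0) = -5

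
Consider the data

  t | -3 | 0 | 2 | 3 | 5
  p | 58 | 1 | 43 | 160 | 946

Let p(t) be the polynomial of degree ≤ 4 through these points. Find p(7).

Evaluate each Lagrange basis at t = 7:
L_0(7) = (7)·(5)·(4)·(2)/[(-3)·(-5)·(-6)·(-8)] = 7/18
L_1(7) = (10)·(5)·(4)·(2)/[(3)·(-2)·(-3)·(-5)] = -40/9
L_2(7) = (10)·(7)·(4)·(2)/[(5)·(2)·(-1)·(-3)] = 56/3
L_3(7) = (10)·(7)·(5)·(2)/[(6)·(3)·(1)·(-2)] = -175/9
L_4(7) = (10)·(7)·(5)·(4)/[(8)·(5)·(3)·(2)] = 35/6
Sum: 58·(7/18) + 1·(-40/9) + 43·(56/3) + 160·(-175/9) + 946·(35/6) = 3228

3228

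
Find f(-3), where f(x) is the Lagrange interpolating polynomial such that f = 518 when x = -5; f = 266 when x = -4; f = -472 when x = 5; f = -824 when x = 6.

112

L_0(-3) = (1)·(-8)·(-9)/[(-1)·(-10)·(-11)] = -36/55
L_1(-3) = (2)·(-8)·(-9)/[(1)·(-9)·(-10)] = 8/5
L_2(-3) = (2)·(1)·(-9)/[(10)·(9)·(-1)] = 1/5
L_3(-3) = (2)·(1)·(-8)/[(11)·(10)·(1)] = -8/55
Sum: 518·(-36/55) + 266·(8/5) + (-472)·(1/5) + (-824)·(-8/55) = 112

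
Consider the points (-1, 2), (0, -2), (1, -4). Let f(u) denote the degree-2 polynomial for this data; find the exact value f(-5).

L_0(-5) = (-5)·(-6)/[(-1)·(-2)] = 15
L_1(-5) = (-4)·(-6)/[(1)·(-1)] = -24
L_2(-5) = (-4)·(-5)/[(2)·(1)] = 10
Sum: 2·(15) + (-2)·(-24) + (-4)·(10) = 38

38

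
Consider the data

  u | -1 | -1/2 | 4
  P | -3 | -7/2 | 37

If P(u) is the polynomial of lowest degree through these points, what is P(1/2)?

-3/2

L_0(1/2) = (1)·(-7/2)/[(-1/2)·(-5)] = -7/5
L_1(1/2) = (3/2)·(-7/2)/[(1/2)·(-9/2)] = 7/3
L_2(1/2) = (3/2)·(1)/[(5)·(9/2)] = 1/15
Sum: (-3)·(-7/5) + (-7/2)·(7/3) + 37·(1/15) = -3/2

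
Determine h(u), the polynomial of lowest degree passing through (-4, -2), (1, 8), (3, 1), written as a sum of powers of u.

Newton's divided differences:
h[-4,1] = (8 - (-2)) / (1 - (-4)) = 2
h[1,3] = (1 - 8) / (3 - 1) = -7/2
h[-4,1,3] = (-7/2 - 2) / (3 - (-4)) = -11/14
h(u) = -2 + 2·(u + 4) + (-11/14)·(u + 4)(u - 1)
Expanding: h(u) = -(11/14)u^2 - (5/14)u + 64/7

h(u) = -(11/14)u^2 - (5/14)u + 64/7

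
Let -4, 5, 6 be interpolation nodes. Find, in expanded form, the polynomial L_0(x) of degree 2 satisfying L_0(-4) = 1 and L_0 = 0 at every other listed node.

L_0(x) = (1/90)x^2 - (11/90)x + 1/3

L_0(x) = (x - 5)(x - 6) / [(-9)·(-10)]
       = (x^2 - 11x + 30) / (90)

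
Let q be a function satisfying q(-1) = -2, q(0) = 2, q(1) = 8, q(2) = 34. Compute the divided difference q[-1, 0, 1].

q[-1,0] = (2 - (-2)) / (0 - (-1)) = 4
q[0,1] = (8 - 2) / (1 - 0) = 6
q[-1,0,1] = (6 - 4) / (1 - (-1)) = 1

1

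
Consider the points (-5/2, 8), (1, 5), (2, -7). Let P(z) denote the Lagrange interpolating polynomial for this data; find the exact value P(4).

Evaluate each Lagrange basis at z = 4:
L_0(4) = (3)·(2)/[(-7/2)·(-9/2)] = 8/21
L_1(4) = (13/2)·(2)/[(7/2)·(-1)] = -26/7
L_2(4) = (13/2)·(3)/[(9/2)·(1)] = 13/3
Sum: 8·(8/21) + 5·(-26/7) + (-7)·(13/3) = -321/7

-321/7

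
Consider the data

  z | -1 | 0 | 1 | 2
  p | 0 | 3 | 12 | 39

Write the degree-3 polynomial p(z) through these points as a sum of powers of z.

p(z) = 2z^3 + 3z^2 + 4z + 3

Build the Lagrange basis polynomials:
L_0(z) = z(z - 1)(z - 2) / [-6] = -(1/6)z^3 + (1/2)z^2 - (1/3)z
L_1(z) = (z + 1)(z - 1)(z - 2) / [2] = (1/2)z^3 - z^2 - (1/2)z + 1
L_2(z) = (z + 1)z(z - 2) / [-2] = -(1/2)z^3 + (1/2)z^2 + z
L_3(z) = (z + 1)z(z - 1) / [6] = (1/6)z^3 - (1/6)z
p(z) = 0·L_0 + 3·L_1 + 12·L_2 + 39·L_3
  0·L_0(z) = 0
  3·L_1(z) = (3/2)z^3 - 3z^2 - (3/2)z + 3
  12·L_2(z) = -6z^3 + 6z^2 + 12z
  39·L_3(z) = (13/2)z^3 - (13/2)z
Adding term by term: 2z^3 + 3z^2 + 4z + 3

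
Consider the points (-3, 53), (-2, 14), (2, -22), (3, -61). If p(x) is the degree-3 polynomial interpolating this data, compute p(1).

L_0(1) = (3)·(-1)·(-2)/[(-1)·(-5)·(-6)] = -1/5
L_1(1) = (4)·(-1)·(-2)/[(1)·(-4)·(-5)] = 2/5
L_2(1) = (4)·(3)·(-2)/[(5)·(4)·(-1)] = 6/5
L_3(1) = (4)·(3)·(-1)/[(6)·(5)·(1)] = -2/5
Sum: 53·(-1/5) + 14·(2/5) + (-22)·(6/5) + (-61)·(-2/5) = -7

-7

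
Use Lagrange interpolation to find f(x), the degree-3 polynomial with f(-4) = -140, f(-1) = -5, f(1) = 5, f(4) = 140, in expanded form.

f(x) = 2x^3 + 3x

L_0(x) = (x + 1)(x - 1)(x - 4) / [-120] = -(1/120)x^3 + (1/30)x^2 + (1/120)x - 1/30
L_1(x) = (x + 4)(x - 1)(x - 4) / [30] = (1/30)x^3 - (1/30)x^2 - (8/15)x + 8/15
L_2(x) = (x + 4)(x + 1)(x - 4) / [-30] = -(1/30)x^3 - (1/30)x^2 + (8/15)x + 8/15
L_3(x) = (x + 4)(x + 1)(x - 1) / [120] = (1/120)x^3 + (1/30)x^2 - (1/120)x - 1/30
f(x) = (-140)·L_0 + (-5)·L_1 + 5·L_2 + 140·L_3
  (-140)·L_0(x) = (7/6)x^3 - (14/3)x^2 - (7/6)x + 14/3
  (-5)·L_1(x) = -(1/6)x^3 + (1/6)x^2 + (8/3)x - 8/3
  5·L_2(x) = -(1/6)x^3 - (1/6)x^2 + (8/3)x + 8/3
  140·L_3(x) = (7/6)x^3 + (14/3)x^2 - (7/6)x - 14/3
Adding term by term: 2x^3 + 3x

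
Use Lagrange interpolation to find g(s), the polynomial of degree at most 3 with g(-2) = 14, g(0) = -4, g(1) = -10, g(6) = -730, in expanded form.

g(s) = -3s^3 - 2s^2 - s - 4

Build the Lagrange basis polynomials:
L_0(s) = s(s - 1)(s - 6) / [-48] = -(1/48)s^3 + (7/48)s^2 - (1/8)s
L_1(s) = (s + 2)(s - 1)(s - 6) / [12] = (1/12)s^3 - (5/12)s^2 - (2/3)s + 1
L_2(s) = (s + 2)s(s - 6) / [-15] = -(1/15)s^3 + (4/15)s^2 + (4/5)s
L_3(s) = (s + 2)s(s - 1) / [240] = (1/240)s^3 + (1/240)s^2 - (1/120)s
g(s) = 14·L_0 + (-4)·L_1 + (-10)·L_2 + (-730)·L_3
  14·L_0(s) = -(7/24)s^3 + (49/24)s^2 - (7/4)s
  (-4)·L_1(s) = -(1/3)s^3 + (5/3)s^2 + (8/3)s - 4
  (-10)·L_2(s) = (2/3)s^3 - (8/3)s^2 - 8s
  (-730)·L_3(s) = -(73/24)s^3 - (73/24)s^2 + (73/12)s
Adding term by term: -3s^3 - 2s^2 - s - 4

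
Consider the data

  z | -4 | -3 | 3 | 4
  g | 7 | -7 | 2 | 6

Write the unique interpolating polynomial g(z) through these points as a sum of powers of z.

L_0(z) = (z + 3)(z - 3)(z - 4) / [-56] = -(1/56)z^3 + (1/14)z^2 + (9/56)z - 9/14
L_1(z) = (z + 4)(z - 3)(z - 4) / [42] = (1/42)z^3 - (1/14)z^2 - (8/21)z + 8/7
L_2(z) = (z + 4)(z + 3)(z - 4) / [-42] = -(1/42)z^3 - (1/14)z^2 + (8/21)z + 8/7
L_3(z) = (z + 4)(z + 3)(z - 3) / [56] = (1/56)z^3 + (1/14)z^2 - (9/56)z - 9/14
g(z) = 7·L_0 + (-7)·L_1 + 2·L_2 + 6·L_3
  7·L_0(z) = -(1/8)z^3 + (1/2)z^2 + (9/8)z - 9/2
  (-7)·L_1(z) = -(1/6)z^3 + (1/2)z^2 + (8/3)z - 8
  2·L_2(z) = -(1/21)z^3 - (1/7)z^2 + (16/21)z + 16/7
  6·L_3(z) = (3/28)z^3 + (3/7)z^2 - (27/28)z - 27/7
Adding term by term: -(13/56)z^3 + (9/7)z^2 + (201/56)z - 197/14

g(z) = -(13/56)z^3 + (9/7)z^2 + (201/56)z - 197/14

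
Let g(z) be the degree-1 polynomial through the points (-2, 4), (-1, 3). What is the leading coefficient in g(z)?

The leading coefficient equals the top divided difference g[-2,-1].
g[-2,-1] = (3 - 4) / (-1 - (-2)) = -1

-1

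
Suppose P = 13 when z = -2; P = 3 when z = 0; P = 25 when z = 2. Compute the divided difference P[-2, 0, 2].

4

P[-2,0] = (3 - 13) / (0 - (-2)) = -5
P[0,2] = (25 - 3) / (2 - 0) = 11
P[-2,0,2] = (11 - (-5)) / (2 - (-2)) = 4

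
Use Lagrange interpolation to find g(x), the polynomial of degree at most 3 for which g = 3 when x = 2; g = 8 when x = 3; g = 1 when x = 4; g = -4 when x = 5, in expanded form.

Build the Lagrange basis polynomials:
L_0(x) = (x - 3)(x - 4)(x - 5) / [-6] = -(1/6)x^3 + 2x^2 - (47/6)x + 10
L_1(x) = (x - 2)(x - 4)(x - 5) / [2] = (1/2)x^3 - (11/2)x^2 + 19x - 20
L_2(x) = (x - 2)(x - 3)(x - 5) / [-2] = -(1/2)x^3 + 5x^2 - (31/2)x + 15
L_3(x) = (x - 2)(x - 3)(x - 4) / [6] = (1/6)x^3 - (3/2)x^2 + (13/3)x - 4
g(x) = 3·L_0 + 8·L_1 + 1·L_2 + (-4)·L_3
  3·L_0(x) = -(1/2)x^3 + 6x^2 - (47/2)x + 30
  8·L_1(x) = 4x^3 - 44x^2 + 152x - 160
  1·L_2(x) = -(1/2)x^3 + 5x^2 - (31/2)x + 15
  (-4)·L_3(x) = -(2/3)x^3 + 6x^2 - (52/3)x + 16
Adding term by term: (7/3)x^3 - 27x^2 + (287/3)x - 99

g(x) = (7/3)x^3 - 27x^2 + (287/3)x - 99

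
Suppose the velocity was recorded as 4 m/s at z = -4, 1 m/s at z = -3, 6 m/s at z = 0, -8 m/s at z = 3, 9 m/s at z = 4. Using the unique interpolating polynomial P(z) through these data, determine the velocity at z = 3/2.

-2077/512

Evaluate each Lagrange basis at z = 3/2:
L_0(3/2) = (9/2)·(3/2)·(-3/2)·(-5/2)/[(-1)·(-4)·(-7)·(-8)] = 405/3584
L_1(3/2) = (11/2)·(3/2)·(-3/2)·(-5/2)/[(1)·(-3)·(-6)·(-7)] = -55/224
L_2(3/2) = (11/2)·(9/2)·(-3/2)·(-5/2)/[(4)·(3)·(-3)·(-4)] = 165/256
L_3(3/2) = (11/2)·(9/2)·(3/2)·(-5/2)/[(7)·(6)·(3)·(-1)] = 165/224
L_4(3/2) = (11/2)·(9/2)·(3/2)·(-3/2)/[(8)·(7)·(4)·(1)] = -891/3584
Sum: 4·(405/3584) + 1·(-55/224) + 6·(165/256) + (-8)·(165/224) + 9·(-891/3584) = -2077/512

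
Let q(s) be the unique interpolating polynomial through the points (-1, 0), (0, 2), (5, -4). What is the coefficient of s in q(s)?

22/15

Build the Lagrange basis polynomials:
L_0(s) = s(s - 5) / [6] = (1/6)s^2 - (5/6)s
L_1(s) = (s + 1)(s - 5) / [-5] = -(1/5)s^2 + (4/5)s + 1
L_2(s) = (s + 1)s / [30] = (1/30)s^2 + (1/30)s
q(s) = 0·L_0 + 2·L_1 + (-4)·L_2
Only the coefficient of s is needed; take it from each L_i and combine:
0·(-5/6) + 2·(4/5) + (-4)·(1/30) = 22/15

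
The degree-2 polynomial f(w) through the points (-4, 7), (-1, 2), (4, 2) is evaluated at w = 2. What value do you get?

Evaluate each Lagrange basis at w = 2:
L_0(2) = (3)·(-2)/[(-3)·(-8)] = -1/4
L_1(2) = (6)·(-2)/[(3)·(-5)] = 4/5
L_2(2) = (6)·(3)/[(8)·(5)] = 9/20
Sum: 7·(-1/4) + 2·(4/5) + 2·(9/20) = 3/4

3/4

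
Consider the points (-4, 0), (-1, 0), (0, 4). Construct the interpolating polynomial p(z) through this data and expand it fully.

p(z) = z^2 + 5z + 4

Newton's divided differences:
p[-4,-1] = (0 - 0) / (-1 - (-4)) = 0
p[-1,0] = (4 - 0) / (0 - (-1)) = 4
p[-4,-1,0] = (4 - 0) / (0 - (-4)) = 1
p(z) = 1·(z + 4)(z + 1)
Expanding: p(z) = z^2 + 5z + 4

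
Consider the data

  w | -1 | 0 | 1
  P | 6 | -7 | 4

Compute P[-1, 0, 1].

12

P[-1,0] = (-7 - 6) / (0 - (-1)) = -13
P[0,1] = (4 - (-7)) / (1 - 0) = 11
P[-1,0,1] = (11 - (-13)) / (1 - (-1)) = 12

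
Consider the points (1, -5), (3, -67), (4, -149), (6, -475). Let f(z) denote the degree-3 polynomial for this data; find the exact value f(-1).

1

Evaluate each Lagrange basis at z = -1:
L_0(-1) = (-4)·(-5)·(-7)/[(-2)·(-3)·(-5)] = 14/3
L_1(-1) = (-2)·(-5)·(-7)/[(2)·(-1)·(-3)] = -35/3
L_2(-1) = (-2)·(-4)·(-7)/[(3)·(1)·(-2)] = 28/3
L_3(-1) = (-2)·(-4)·(-5)/[(5)·(3)·(2)] = -4/3
Sum: (-5)·(14/3) + (-67)·(-35/3) + (-149)·(28/3) + (-475)·(-4/3) = 1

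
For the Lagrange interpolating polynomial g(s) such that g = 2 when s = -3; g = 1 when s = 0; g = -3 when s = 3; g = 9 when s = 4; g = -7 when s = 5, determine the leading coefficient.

L_0(s) = s(s - 3)(s - 4)(s - 5) / [1008] = (1/1008)s^4 - (1/84)s^3 + (47/1008)s^2 - (5/84)s
L_1(s) = (s + 3)(s - 3)(s - 4)(s - 5) / [-180] = -(1/180)s^4 + (1/20)s^3 - (11/180)s^2 - (9/20)s + 1
L_2(s) = (s + 3)s(s - 4)(s - 5) / [36] = (1/36)s^4 - (1/6)s^3 - (7/36)s^2 + (5/3)s
L_3(s) = (s + 3)s(s - 3)(s - 5) / [-28] = -(1/28)s^4 + (5/28)s^3 + (9/28)s^2 - (45/28)s
L_4(s) = (s + 3)s(s - 3)(s - 4) / [80] = (1/80)s^4 - (1/20)s^3 - (9/80)s^2 + (9/20)s
g(s) = 2·L_0 + 1·L_1 + (-3)·L_2 + 9·L_3 + (-7)·L_4
Only the coefficient of s^4 is needed; take it from each L_i and combine:
2·(1/1008) + 1·(-1/180) + (-3)·(1/36) + 9·(-1/28) + (-7)·(1/80) = -119/240

-119/240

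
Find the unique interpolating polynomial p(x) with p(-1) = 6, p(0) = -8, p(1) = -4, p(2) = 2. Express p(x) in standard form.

L_0(x) = x(x - 1)(x - 2) / [-6] = -(1/6)x^3 + (1/2)x^2 - (1/3)x
L_1(x) = (x + 1)(x - 1)(x - 2) / [2] = (1/2)x^3 - x^2 - (1/2)x + 1
L_2(x) = (x + 1)x(x - 2) / [-2] = -(1/2)x^3 + (1/2)x^2 + x
L_3(x) = (x + 1)x(x - 1) / [6] = (1/6)x^3 - (1/6)x
p(x) = 6·L_0 + (-8)·L_1 + (-4)·L_2 + 2·L_3
  6·L_0(x) = -x^3 + 3x^2 - 2x
  (-8)·L_1(x) = -4x^3 + 8x^2 + 4x - 8
  (-4)·L_2(x) = 2x^3 - 2x^2 - 4x
  2·L_3(x) = (1/3)x^3 - (1/3)x
Adding term by term: -(8/3)x^3 + 9x^2 - (7/3)x - 8

p(x) = -(8/3)x^3 + 9x^2 - (7/3)x - 8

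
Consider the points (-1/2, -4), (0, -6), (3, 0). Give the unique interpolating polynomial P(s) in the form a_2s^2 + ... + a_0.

Build the Lagrange basis polynomials:
L_0(s) = s(s - 3) / [7/4] = (4/7)s^2 - (12/7)s
L_1(s) = (s + 1/2)(s - 3) / [-3/2] = -(2/3)s^2 + (5/3)s + 1
L_2(s) = (s + 1/2)s / [21/2] = (2/21)s^2 + (1/21)s
P(s) = (-4)·L_0 + (-6)·L_1 + 0·L_2
  (-4)·L_0(s) = -(16/7)s^2 + (48/7)s
  (-6)·L_1(s) = 4s^2 - 10s - 6
  0·L_2(s) = 0
Adding term by term: (12/7)s^2 - (22/7)s - 6

P(s) = (12/7)s^2 - (22/7)s - 6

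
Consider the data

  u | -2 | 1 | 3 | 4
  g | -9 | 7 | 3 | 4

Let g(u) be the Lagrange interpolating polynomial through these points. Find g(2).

L_0(2) = (1)·(-1)·(-2)/[(-3)·(-5)·(-6)] = -1/45
L_1(2) = (4)·(-1)·(-2)/[(3)·(-2)·(-3)] = 4/9
L_2(2) = (4)·(1)·(-2)/[(5)·(2)·(-1)] = 4/5
L_3(2) = (4)·(1)·(-1)/[(6)·(3)·(1)] = -2/9
Sum: (-9)·(-1/45) + 7·(4/9) + 3·(4/5) + 4·(-2/9) = 217/45

217/45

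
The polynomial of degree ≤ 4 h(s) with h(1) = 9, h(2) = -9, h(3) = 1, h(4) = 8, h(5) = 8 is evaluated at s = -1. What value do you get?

388

Using Newton's divided-difference form:
h[1,2] = (-9 - 9) / (2 - 1) = -18
h[2,3] = (1 - (-9)) / (3 - 2) = 10
h[3,4] = (8 - 1) / (4 - 3) = 7
h[4,5] = (8 - 8) / (5 - 4) = 0
h[1,2,3] = (10 - (-18)) / (3 - 1) = 14
h[2,3,4] = (7 - 10) / (4 - 2) = -3/2
h[3,4,5] = (0 - 7) / (5 - 3) = -7/2
h[1,2,3,4] = (-3/2 - 14) / (4 - 1) = -31/6
h[2,3,4,5] = (-7/2 - (-3/2)) / (5 - 2) = -2/3
h[1,2,3,4,5] = (-2/3 - (-31/6)) / (5 - 1) = 9/8
h(-1) = 9 + (-18)·(-2) + 14·(-2)·(-3) + (-31/6)·(-2)·(-3)·(-4) + (9/8)·(-2)·(-3)·(-4)·(-5) = 388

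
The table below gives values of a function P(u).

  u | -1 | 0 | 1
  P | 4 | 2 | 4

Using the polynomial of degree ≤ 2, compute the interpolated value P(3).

L_0(3) = (3)·(2)/[(-1)·(-2)] = 3
L_1(3) = (4)·(2)/[(1)·(-1)] = -8
L_2(3) = (4)·(3)/[(2)·(1)] = 6
Sum: 4·(3) + 2·(-8) + 4·(6) = 20

20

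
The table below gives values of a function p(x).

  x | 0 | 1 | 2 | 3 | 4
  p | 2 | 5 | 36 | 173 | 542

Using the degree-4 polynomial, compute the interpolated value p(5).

Using Newton's divided-difference form:
p[0,1] = (5 - 2) / (1 - 0) = 3
p[1,2] = (36 - 5) / (2 - 1) = 31
p[2,3] = (173 - 36) / (3 - 2) = 137
p[3,4] = (542 - 173) / (4 - 3) = 369
p[0,1,2] = (31 - 3) / (2 - 0) = 14
p[1,2,3] = (137 - 31) / (3 - 1) = 53
p[2,3,4] = (369 - 137) / (4 - 2) = 116
p[0,1,2,3] = (53 - 14) / (3 - 0) = 13
p[1,2,3,4] = (116 - 53) / (4 - 1) = 21
p[0,1,2,3,4] = (21 - 13) / (4 - 0) = 2
p(5) = 2 + 3·(5) + 14·(5)·(4) + 13·(5)·(4)·(3) + 2·(5)·(4)·(3)·(2) = 1317

1317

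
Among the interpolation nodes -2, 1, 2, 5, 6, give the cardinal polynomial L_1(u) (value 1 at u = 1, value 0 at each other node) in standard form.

L_1(u) = (u + 2)(u - 2)(u - 5)(u - 6) / [(3)·(-1)·(-4)·(-5)]
       = (u^4 - 11u^3 + 26u^2 + 44u - 120) / (-60)

L_1(u) = -(1/60)u^4 + (11/60)u^3 - (13/30)u^2 - (11/15)u + 2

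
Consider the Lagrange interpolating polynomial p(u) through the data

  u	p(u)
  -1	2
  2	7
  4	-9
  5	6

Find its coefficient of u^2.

-149/15

Build the Lagrange basis polynomials:
L_0(u) = (u - 2)(u - 4)(u - 5) / [-90] = -(1/90)u^3 + (11/90)u^2 - (19/45)u + 4/9
L_1(u) = (u + 1)(u - 4)(u - 5) / [18] = (1/18)u^3 - (4/9)u^2 + (11/18)u + 10/9
L_2(u) = (u + 1)(u - 2)(u - 5) / [-10] = -(1/10)u^3 + (3/5)u^2 - (3/10)u - 1
L_3(u) = (u + 1)(u - 2)(u - 4) / [18] = (1/18)u^3 - (5/18)u^2 + (1/9)u + 4/9
p(u) = 2·L_0 + 7·L_1 + (-9)·L_2 + 6·L_3
Only the coefficient of u^2 is needed; take it from each L_i and combine:
2·(11/90) + 7·(-4/9) + (-9)·(3/5) + 6·(-5/18) = -149/15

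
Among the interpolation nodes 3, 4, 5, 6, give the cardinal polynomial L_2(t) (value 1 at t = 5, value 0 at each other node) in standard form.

L_2(t) = -(1/2)t^3 + (13/2)t^2 - 27t + 36

L_2(t) = (t - 3)(t - 4)(t - 6) / [(2)·(1)·(-1)]
       = (t^3 - 13t^2 + 54t - 72) / (-2)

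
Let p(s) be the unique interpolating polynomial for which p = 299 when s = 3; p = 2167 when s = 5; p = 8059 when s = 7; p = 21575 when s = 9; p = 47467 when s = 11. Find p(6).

Evaluate each Lagrange basis at s = 6:
L_0(6) = (1)·(-1)·(-3)·(-5)/[(-2)·(-4)·(-6)·(-8)] = -5/128
L_1(6) = (3)·(-1)·(-3)·(-5)/[(2)·(-2)·(-4)·(-6)] = 15/32
L_2(6) = (3)·(1)·(-3)·(-5)/[(4)·(2)·(-2)·(-4)] = 45/64
L_3(6) = (3)·(1)·(-1)·(-5)/[(6)·(4)·(2)·(-2)] = -5/32
L_4(6) = (3)·(1)·(-1)·(-3)/[(8)·(6)·(4)·(2)] = 3/128
Sum: 299·(-5/128) + 2167·(15/32) + 8059·(45/64) + 21575·(-5/32) + 47467·(3/128) = 4412

4412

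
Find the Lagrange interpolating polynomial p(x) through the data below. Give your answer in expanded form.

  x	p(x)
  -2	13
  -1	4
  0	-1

L_0(x) = (x + 1)x / [2] = (1/2)x^2 + (1/2)x
L_1(x) = (x + 2)x / [-1] = -x^2 - 2x
L_2(x) = (x + 2)(x + 1) / [2] = (1/2)x^2 + (3/2)x + 1
p(x) = 13·L_0 + 4·L_1 + (-1)·L_2
  13·L_0(x) = (13/2)x^2 + (13/2)x
  4·L_1(x) = -4x^2 - 8x
  (-1)·L_2(x) = -(1/2)x^2 - (3/2)x - 1
Adding term by term: 2x^2 - 3x - 1

p(x) = 2x^2 - 3x - 1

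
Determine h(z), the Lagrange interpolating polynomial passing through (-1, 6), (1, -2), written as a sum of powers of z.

h(z) = -4z + 2

Build the Lagrange basis polynomials:
L_0(z) = (z - 1) / [-2] = -(1/2)z + 1/2
L_1(z) = (z + 1) / [2] = (1/2)z + 1/2
h(z) = 6·L_0 + (-2)·L_1
  6·L_0(z) = -3z + 3
  (-2)·L_1(z) = -z - 1
Adding term by term: -4z + 2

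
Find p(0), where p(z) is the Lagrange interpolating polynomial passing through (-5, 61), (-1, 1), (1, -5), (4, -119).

Evaluate each Lagrange basis at z = 0:
L_0(0) = (1)·(-1)·(-4)/[(-4)·(-6)·(-9)] = -1/54
L_1(0) = (5)·(-1)·(-4)/[(4)·(-2)·(-5)] = 1/2
L_2(0) = (5)·(1)·(-4)/[(6)·(2)·(-3)] = 5/9
L_3(0) = (5)·(1)·(-1)/[(9)·(5)·(3)] = -1/27
Sum: 61·(-1/54) + 1·(1/2) + (-5)·(5/9) + (-119)·(-1/27) = 1

1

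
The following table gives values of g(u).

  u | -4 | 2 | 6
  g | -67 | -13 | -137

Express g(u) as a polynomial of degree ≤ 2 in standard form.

g(u) = -4u^2 + u + 1

Build the Lagrange basis polynomials:
L_0(u) = (u - 2)(u - 6) / [60] = (1/60)u^2 - (2/15)u + 1/5
L_1(u) = (u + 4)(u - 6) / [-24] = -(1/24)u^2 + (1/12)u + 1
L_2(u) = (u + 4)(u - 2) / [40] = (1/40)u^2 + (1/20)u - 1/5
g(u) = (-67)·L_0 + (-13)·L_1 + (-137)·L_2
  (-67)·L_0(u) = -(67/60)u^2 + (134/15)u - 67/5
  (-13)·L_1(u) = (13/24)u^2 - (13/12)u - 13
  (-137)·L_2(u) = -(137/40)u^2 - (137/20)u + 137/5
Adding term by term: -4u^2 + u + 1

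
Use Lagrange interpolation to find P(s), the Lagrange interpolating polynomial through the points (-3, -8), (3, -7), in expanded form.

Build the Lagrange basis polynomials:
L_0(s) = (s - 3) / [-6] = -(1/6)s + 1/2
L_1(s) = (s + 3) / [6] = (1/6)s + 1/2
P(s) = (-8)·L_0 + (-7)·L_1
  (-8)·L_0(s) = (4/3)s - 4
  (-7)·L_1(s) = -(7/6)s - 7/2
Adding term by term: (1/6)s - 15/2

P(s) = (1/6)s - 15/2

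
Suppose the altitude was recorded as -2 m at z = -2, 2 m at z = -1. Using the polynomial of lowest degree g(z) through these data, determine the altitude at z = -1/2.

L_0(-1/2) = (1/2)/[(-1)] = -1/2
L_1(-1/2) = (3/2)/[(1)] = 3/2
Sum: (-2)·(-1/2) + 2·(3/2) = 4

4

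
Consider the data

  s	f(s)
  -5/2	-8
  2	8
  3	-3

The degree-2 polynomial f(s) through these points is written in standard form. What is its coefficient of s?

L_0(s) = (s - 2)(s - 3) / [99/4] = (4/99)s^2 - (20/99)s + 8/33
L_1(s) = (s + 5/2)(s - 3) / [-9/2] = -(2/9)s^2 + (1/9)s + 5/3
L_2(s) = (s + 5/2)(s - 2) / [11/2] = (2/11)s^2 + (1/11)s - 10/11
f(s) = (-8)·L_0 + 8·L_1 + (-3)·L_2
Only the coefficient of s is needed; take it from each L_i and combine:
(-8)·(-20/99) + 8·(1/9) + (-3)·(1/11) = 221/99

221/99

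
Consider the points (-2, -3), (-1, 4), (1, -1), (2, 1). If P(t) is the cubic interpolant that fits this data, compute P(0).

Using Newton's divided-difference form:
P[-2,-1] = (4 - (-3)) / (-1 - (-2)) = 7
P[-1,1] = (-1 - 4) / (1 - (-1)) = -5/2
P[1,2] = (1 - (-1)) / (2 - 1) = 2
P[-2,-1,1] = (-5/2 - 7) / (1 - (-2)) = -19/6
P[-1,1,2] = (2 - (-5/2)) / (2 - (-1)) = 3/2
P[-2,-1,1,2] = (3/2 - (-19/6)) / (2 - (-2)) = 7/6
P(0) = -3 + 7·(2) + (-19/6)·(2)·(1) + (7/6)·(2)·(1)·(-1) = 7/3

7/3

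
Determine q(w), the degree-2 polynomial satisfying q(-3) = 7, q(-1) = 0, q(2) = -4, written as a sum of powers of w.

q(w) = (13/30)w^2 - (53/30)w - 11/5

Build the Lagrange basis polynomials:
L_0(w) = (w + 1)(w - 2) / [10] = (1/10)w^2 - (1/10)w - 1/5
L_1(w) = (w + 3)(w - 2) / [-6] = -(1/6)w^2 - (1/6)w + 1
L_2(w) = (w + 3)(w + 1) / [15] = (1/15)w^2 + (4/15)w + 1/5
q(w) = 7·L_0 + 0·L_1 + (-4)·L_2
  7·L_0(w) = (7/10)w^2 - (7/10)w - 7/5
  0·L_1(w) = 0
  (-4)·L_2(w) = -(4/15)w^2 - (16/15)w - 4/5
Adding term by term: (13/30)w^2 - (53/30)w - 11/5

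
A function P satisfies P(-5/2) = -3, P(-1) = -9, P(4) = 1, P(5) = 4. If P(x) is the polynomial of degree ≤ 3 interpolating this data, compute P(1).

-1642/195

Using Newton's divided-difference form:
P[-5/2,-1] = (-9 - (-3)) / (-1 - (-5/2)) = -4
P[-1,4] = (1 - (-9)) / (4 - (-1)) = 2
P[4,5] = (4 - 1) / (5 - 4) = 3
P[-5/2,-1,4] = (2 - (-4)) / (4 - (-5/2)) = 12/13
P[-1,4,5] = (3 - 2) / (5 - (-1)) = 1/6
P[-5/2,-1,4,5] = (1/6 - 12/13) / (5 - (-5/2)) = -59/585
P(1) = -3 + (-4)·(7/2) + (12/13)·(7/2)·(2) + (-59/585)·(7/2)·(2)·(-3) = -1642/195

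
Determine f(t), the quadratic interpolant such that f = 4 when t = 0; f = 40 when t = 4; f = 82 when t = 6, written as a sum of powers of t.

Newton's divided differences:
f[0,4] = (40 - 4) / (4 - 0) = 9
f[4,6] = (82 - 40) / (6 - 4) = 21
f[0,4,6] = (21 - 9) / (6 - 0) = 2
f(t) = 4 + 9·t + 2·t(t - 4)
Expanding: f(t) = 2t^2 + t + 4

f(t) = 2t^2 + t + 4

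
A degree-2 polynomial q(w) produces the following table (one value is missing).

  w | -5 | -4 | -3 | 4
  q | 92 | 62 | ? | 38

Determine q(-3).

The 3 known values determine q uniquely (degree ≤ 2).
Evaluate each Lagrange basis at w = -3:
L_0(-3) = (1)·(-7)/[(-1)·(-9)] = -7/9
L_1(-3) = (2)·(-7)/[(1)·(-8)] = 7/4
L_2(-3) = (2)·(1)/[(9)·(8)] = 1/36
Sum: 92·(-7/9) + 62·(7/4) + 38·(1/36) = 38

38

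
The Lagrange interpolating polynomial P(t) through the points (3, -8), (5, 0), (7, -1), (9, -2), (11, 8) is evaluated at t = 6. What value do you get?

7/64

Evaluate each Lagrange basis at t = 6:
L_0(6) = (1)·(-1)·(-3)·(-5)/[(-2)·(-4)·(-6)·(-8)] = -5/128
L_1(6) = (3)·(-1)·(-3)·(-5)/[(2)·(-2)·(-4)·(-6)] = 15/32
L_2(6) = (3)·(1)·(-3)·(-5)/[(4)·(2)·(-2)·(-4)] = 45/64
L_3(6) = (3)·(1)·(-1)·(-5)/[(6)·(4)·(2)·(-2)] = -5/32
L_4(6) = (3)·(1)·(-1)·(-3)/[(8)·(6)·(4)·(2)] = 3/128
Sum: (-8)·(-5/128) + 0 + (-1)·(45/64) + (-2)·(-5/32) + 8·(3/128) = 7/64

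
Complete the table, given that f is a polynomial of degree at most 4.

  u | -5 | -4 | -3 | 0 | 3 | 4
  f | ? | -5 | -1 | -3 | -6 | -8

The 5 known values determine f uniquely (degree ≤ 4).
L_0(-5) = (-2)·(-5)·(-8)·(-9)/[(-1)·(-4)·(-7)·(-8)] = 45/14
L_1(-5) = (-1)·(-5)·(-8)·(-9)/[(1)·(-3)·(-6)·(-7)] = -20/7
L_2(-5) = (-1)·(-2)·(-8)·(-9)/[(4)·(3)·(-3)·(-4)] = 1
L_3(-5) = (-1)·(-2)·(-5)·(-9)/[(7)·(6)·(3)·(-1)] = -5/7
L_4(-5) = (-1)·(-2)·(-5)·(-8)/[(8)·(7)·(4)·(1)] = 5/14
Sum: (-5)·(45/14) + (-1)·(-20/7) + (-3)·(1) + (-6)·(-5/7) + (-8)·(5/14) = -207/14

-207/14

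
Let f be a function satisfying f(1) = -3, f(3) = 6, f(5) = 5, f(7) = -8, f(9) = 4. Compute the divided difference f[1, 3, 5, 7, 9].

13/128

f[1,3] = (6 - (-3)) / (3 - 1) = 9/2
f[3,5] = (5 - 6) / (5 - 3) = -1/2
f[5,7] = (-8 - 5) / (7 - 5) = -13/2
f[7,9] = (4 - (-8)) / (9 - 7) = 6
f[1,3,5] = (-1/2 - 9/2) / (5 - 1) = -5/4
f[3,5,7] = (-13/2 - (-1/2)) / (7 - 3) = -3/2
f[5,7,9] = (6 - (-13/2)) / (9 - 5) = 25/8
f[1,3,5,7] = (-3/2 - (-5/4)) / (7 - 1) = -1/24
f[3,5,7,9] = (25/8 - (-3/2)) / (9 - 3) = 37/48
f[1,3,5,7,9] = (37/48 - (-1/24)) / (9 - 1) = 13/128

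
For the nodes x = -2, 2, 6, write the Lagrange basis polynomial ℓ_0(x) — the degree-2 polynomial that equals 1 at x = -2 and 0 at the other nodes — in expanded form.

ℓ_0(x) = (1/32)x^2 - (1/4)x + 3/8

ℓ_0(x) = (x - 2)(x - 6) / [(-4)·(-8)]
       = (x^2 - 8x + 12) / (32)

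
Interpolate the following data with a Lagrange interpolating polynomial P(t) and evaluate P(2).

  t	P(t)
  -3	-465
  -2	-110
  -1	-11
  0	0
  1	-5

L_0(2) = (4)·(3)·(2)·(1)/[(-1)·(-2)·(-3)·(-4)] = 1
L_1(2) = (5)·(3)·(2)·(1)/[(1)·(-1)·(-2)·(-3)] = -5
L_2(2) = (5)·(4)·(2)·(1)/[(2)·(1)·(-1)·(-2)] = 10
L_3(2) = (5)·(4)·(3)·(1)/[(3)·(2)·(1)·(-1)] = -10
L_4(2) = (5)·(4)·(3)·(2)/[(4)·(3)·(2)·(1)] = 5
Sum: (-465)·(1) + (-110)·(-5) + (-11)·(10) + 0 + (-5)·(5) = -50

-50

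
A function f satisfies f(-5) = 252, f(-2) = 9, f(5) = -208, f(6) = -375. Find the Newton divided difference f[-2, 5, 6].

f[-2,5] = (-208 - 9) / (5 - (-2)) = -31
f[5,6] = (-375 - (-208)) / (6 - 5) = -167
f[-2,5,6] = (-167 - (-31)) / (6 - (-2)) = -17

-17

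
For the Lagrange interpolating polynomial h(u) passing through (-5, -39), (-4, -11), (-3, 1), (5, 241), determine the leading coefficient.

The leading coefficient equals the top divided difference h[-5,-4,-3,5].
h[-5,-4] = (-11 - (-39)) / (-4 - (-5)) = 28
h[-4,-3] = (1 - (-11)) / (-3 - (-4)) = 12
h[-3,5] = (241 - 1) / (5 - (-3)) = 30
h[-5,-4,-3] = (12 - 28) / (-3 - (-5)) = -8
h[-4,-3,5] = (30 - 12) / (5 - (-4)) = 2
h[-5,-4,-3,5] = (2 - (-8)) / (5 - (-5)) = 1

1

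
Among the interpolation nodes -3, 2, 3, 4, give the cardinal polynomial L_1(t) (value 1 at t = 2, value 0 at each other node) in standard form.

L_1(t) = (t + 3)(t - 3)(t - 4) / [(5)·(-1)·(-2)]
       = (t^3 - 4t^2 - 9t + 36) / (10)

L_1(t) = (1/10)t^3 - (2/5)t^2 - (9/10)t + 18/5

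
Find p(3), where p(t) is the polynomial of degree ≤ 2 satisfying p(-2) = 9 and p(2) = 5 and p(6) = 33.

9

Using Newton's divided-difference form:
p[-2,2] = (5 - 9) / (2 - (-2)) = -1
p[2,6] = (33 - 5) / (6 - 2) = 7
p[-2,2,6] = (7 - (-1)) / (6 - (-2)) = 1
p(3) = 9 + (-1)·(5) + 1·(5)·(1) = 9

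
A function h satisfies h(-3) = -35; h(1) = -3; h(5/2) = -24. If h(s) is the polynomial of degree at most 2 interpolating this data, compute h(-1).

Evaluate each Lagrange basis at s = -1:
L_0(-1) = (-2)·(-7/2)/[(-4)·(-11/2)] = 7/22
L_1(-1) = (2)·(-7/2)/[(4)·(-3/2)] = 7/6
L_2(-1) = (2)·(-2)/[(11/2)·(3/2)] = -16/33
Sum: (-35)·(7/22) + (-3)·(7/6) + (-24)·(-16/33) = -3

-3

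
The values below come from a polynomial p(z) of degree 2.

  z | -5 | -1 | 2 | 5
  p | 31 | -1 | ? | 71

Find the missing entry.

The 3 known values determine p uniquely (degree ≤ 2).
Evaluate each Lagrange basis at z = 2:
L_0(2) = (3)·(-3)/[(-4)·(-10)] = -9/40
L_1(2) = (7)·(-3)/[(4)·(-6)] = 7/8
L_2(2) = (7)·(3)/[(10)·(6)] = 7/20
Sum: 31·(-9/40) + (-1)·(7/8) + 71·(7/20) = 17

17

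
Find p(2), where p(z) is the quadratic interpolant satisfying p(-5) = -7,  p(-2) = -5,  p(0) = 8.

91/3

Using Newton's divided-difference form:
p[-5,-2] = (-5 - (-7)) / (-2 - (-5)) = 2/3
p[-2,0] = (8 - (-5)) / (0 - (-2)) = 13/2
p[-5,-2,0] = (13/2 - 2/3) / (0 - (-5)) = 7/6
p(2) = -7 + (2/3)·(7) + (7/6)·(7)·(4) = 91/3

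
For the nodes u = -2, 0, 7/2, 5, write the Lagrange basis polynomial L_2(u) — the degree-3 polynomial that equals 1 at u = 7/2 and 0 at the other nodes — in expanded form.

L_2(u) = (u + 2)u(u - 5) / [(11/2)·(7/2)·(-3/2)]
       = (u^3 - 3u^2 - 10u) / (-231/8)

L_2(u) = -(8/231)u^3 + (8/77)u^2 + (80/231)u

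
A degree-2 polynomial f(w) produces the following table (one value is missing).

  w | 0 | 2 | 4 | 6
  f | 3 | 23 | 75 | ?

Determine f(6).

159

The 3 known values determine f uniquely (degree ≤ 2).
Evaluate each Lagrange basis at w = 6:
L_0(6) = (4)·(2)/[(-2)·(-4)] = 1
L_1(6) = (6)·(2)/[(2)·(-2)] = -3
L_2(6) = (6)·(4)/[(4)·(2)] = 3
Sum: 3·(1) + 23·(-3) + 75·(3) = 159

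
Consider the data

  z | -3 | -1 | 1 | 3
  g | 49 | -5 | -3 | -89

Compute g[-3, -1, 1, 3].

-3

g[-3,-1] = (-5 - 49) / (-1 - (-3)) = -27
g[-1,1] = (-3 - (-5)) / (1 - (-1)) = 1
g[1,3] = (-89 - (-3)) / (3 - 1) = -43
g[-3,-1,1] = (1 - (-27)) / (1 - (-3)) = 7
g[-1,1,3] = (-43 - 1) / (3 - (-1)) = -11
g[-3,-1,1,3] = (-11 - 7) / (3 - (-3)) = -3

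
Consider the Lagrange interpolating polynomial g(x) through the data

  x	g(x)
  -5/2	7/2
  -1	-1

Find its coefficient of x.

-3

The leading coefficient equals the top divided difference g[-5/2,-1].
g[-5/2,-1] = (-1 - 7/2) / (-1 - (-5/2)) = -3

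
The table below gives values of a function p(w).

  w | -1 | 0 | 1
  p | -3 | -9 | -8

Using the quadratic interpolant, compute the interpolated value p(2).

Using Newton's divided-difference form:
p[-1,0] = (-9 - (-3)) / (0 - (-1)) = -6
p[0,1] = (-8 - (-9)) / (1 - 0) = 1
p[-1,0,1] = (1 - (-6)) / (1 - (-1)) = 7/2
p(2) = -3 + (-6)·(3) + (7/2)·(3)·(2) = 0

0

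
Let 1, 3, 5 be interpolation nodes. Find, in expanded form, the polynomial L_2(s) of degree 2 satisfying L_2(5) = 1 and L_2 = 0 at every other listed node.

L_2(s) = (1/8)s^2 - (1/2)s + 3/8

L_2(s) = (s - 1)(s - 3) / [(4)·(2)]
       = (s^2 - 4s + 3) / (8)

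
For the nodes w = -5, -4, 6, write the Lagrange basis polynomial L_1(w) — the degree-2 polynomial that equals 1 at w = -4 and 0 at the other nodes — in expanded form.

L_1(w) = -(1/10)w^2 + (1/10)w + 3

L_1(w) = (w + 5)(w - 6) / [(1)·(-10)]
       = (w^2 - w - 30) / (-10)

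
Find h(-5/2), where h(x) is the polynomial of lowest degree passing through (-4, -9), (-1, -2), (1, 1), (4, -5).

Using Newton's divided-difference form:
h[-4,-1] = (-2 - (-9)) / (-1 - (-4)) = 7/3
h[-1,1] = (1 - (-2)) / (1 - (-1)) = 3/2
h[1,4] = (-5 - 1) / (4 - 1) = -2
h[-4,-1,1] = (3/2 - 7/3) / (1 - (-4)) = -1/6
h[-1,1,4] = (-2 - 3/2) / (4 - (-1)) = -7/10
h[-4,-1,1,4] = (-7/10 - (-1/6)) / (4 - (-4)) = -1/15
h(-5/2) = -9 + (7/3)·(3/2) + (-1/6)·(3/2)·(-3/2) + (-1/15)·(3/2)·(-3/2)·(-7/2) = -113/20

-113/20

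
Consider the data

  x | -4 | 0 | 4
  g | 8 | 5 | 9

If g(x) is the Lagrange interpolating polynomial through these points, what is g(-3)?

L_0(-3) = (-3)·(-7)/[(-4)·(-8)] = 21/32
L_1(-3) = (1)·(-7)/[(4)·(-4)] = 7/16
L_2(-3) = (1)·(-3)/[(8)·(4)] = -3/32
Sum: 8·(21/32) + 5·(7/16) + 9·(-3/32) = 211/32

211/32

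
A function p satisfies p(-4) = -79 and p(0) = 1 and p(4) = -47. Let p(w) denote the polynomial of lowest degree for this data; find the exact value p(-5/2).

L_0(-5/2) = (-5/2)·(-13/2)/[(-4)·(-8)] = 65/128
L_1(-5/2) = (3/2)·(-13/2)/[(4)·(-4)] = 39/64
L_2(-5/2) = (3/2)·(-5/2)/[(8)·(4)] = -15/128
Sum: (-79)·(65/128) + 1·(39/64) + (-47)·(-15/128) = -34

-34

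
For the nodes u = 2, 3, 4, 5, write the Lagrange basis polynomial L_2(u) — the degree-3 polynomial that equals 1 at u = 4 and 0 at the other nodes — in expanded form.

L_2(u) = -(1/2)u^3 + 5u^2 - (31/2)u + 15

L_2(u) = (u - 2)(u - 3)(u - 5) / [(2)·(1)·(-1)]
       = (u^3 - 10u^2 + 31u - 30) / (-2)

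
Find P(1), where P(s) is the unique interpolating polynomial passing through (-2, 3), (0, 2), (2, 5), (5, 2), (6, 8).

Using Newton's divided-difference form:
P[-2,0] = (2 - 3) / (0 - (-2)) = -1/2
P[0,2] = (5 - 2) / (2 - 0) = 3/2
P[2,5] = (2 - 5) / (5 - 2) = -1
P[5,6] = (8 - 2) / (6 - 5) = 6
P[-2,0,2] = (3/2 - (-1/2)) / (2 - (-2)) = 1/2
P[0,2,5] = (-1 - 3/2) / (5 - 0) = -1/2
P[2,5,6] = (6 - (-1)) / (6 - 2) = 7/4
P[-2,0,2,5] = (-1/2 - 1/2) / (5 - (-2)) = -1/7
P[0,2,5,6] = (7/4 - (-1/2)) / (6 - 0) = 3/8
P[-2,0,2,5,6] = (3/8 - (-1/7)) / (6 - (-2)) = 29/448
P(1) = 3 + (-1/2)·(3) + (1/2)·(3)·(1) + (-1/7)·(3)·(1)·(-1) + (29/448)·(3)·(1)·(-1)·(-4) = 471/112

471/112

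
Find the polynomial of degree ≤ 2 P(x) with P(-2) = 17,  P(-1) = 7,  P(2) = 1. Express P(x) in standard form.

Build the Lagrange basis polynomials:
L_0(x) = (x + 1)(x - 2) / [4] = (1/4)x^2 - (1/4)x - 1/2
L_1(x) = (x + 2)(x - 2) / [-3] = -(1/3)x^2 + 4/3
L_2(x) = (x + 2)(x + 1) / [12] = (1/12)x^2 + (1/4)x + 1/6
P(x) = 17·L_0 + 7·L_1 + 1·L_2
  17·L_0(x) = (17/4)x^2 - (17/4)x - 17/2
  7·L_1(x) = -(7/3)x^2 + 28/3
  1·L_2(x) = (1/12)x^2 + (1/4)x + 1/6
Adding term by term: 2x^2 - 4x + 1

P(x) = 2x^2 - 4x + 1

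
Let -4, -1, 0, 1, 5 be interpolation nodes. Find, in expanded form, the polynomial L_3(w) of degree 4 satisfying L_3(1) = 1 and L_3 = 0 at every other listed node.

L_3(w) = -(1/40)w^4 + (21/40)w^2 + (1/2)w

L_3(w) = (w + 4)(w + 1)w(w - 5) / [(5)·(2)·(1)·(-4)]
       = (w^4 - 21w^2 - 20w) / (-40)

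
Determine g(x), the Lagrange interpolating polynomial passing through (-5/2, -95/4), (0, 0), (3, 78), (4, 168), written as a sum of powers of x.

g(x) = 2x^3 + 2x^2 + 2x

Build the Lagrange basis polynomials:
L_0(x) = x(x - 3)(x - 4) / [-715/8] = -(8/715)x^3 + (56/715)x^2 - (96/715)x
L_1(x) = (x + 5/2)(x - 3)(x - 4) / [30] = (1/30)x^3 - (3/20)x^2 - (11/60)x + 1
L_2(x) = (x + 5/2)x(x - 4) / [-33/2] = -(2/33)x^3 + (1/11)x^2 + (20/33)x
L_3(x) = (x + 5/2)x(x - 3) / [26] = (1/26)x^3 - (1/52)x^2 - (15/52)x
g(x) = (-95/4)·L_0 + 0·L_1 + 78·L_2 + 168·L_3
  (-95/4)·L_0(x) = (38/143)x^3 - (266/143)x^2 + (456/143)x
  0·L_1(x) = 0
  78·L_2(x) = -(52/11)x^3 + (78/11)x^2 + (520/11)x
  168·L_3(x) = (84/13)x^3 - (42/13)x^2 - (630/13)x
Adding term by term: 2x^3 + 2x^2 + 2x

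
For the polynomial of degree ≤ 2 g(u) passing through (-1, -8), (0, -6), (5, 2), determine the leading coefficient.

-1/15

The leading coefficient equals the top divided difference g[-1,0,5].
g[-1,0] = (-6 - (-8)) / (0 - (-1)) = 2
g[0,5] = (2 - (-6)) / (5 - 0) = 8/5
g[-1,0,5] = (8/5 - 2) / (5 - (-1)) = -1/15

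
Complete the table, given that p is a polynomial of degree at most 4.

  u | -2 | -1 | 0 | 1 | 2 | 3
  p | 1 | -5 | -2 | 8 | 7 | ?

-39

The 5 known values determine p uniquely (degree ≤ 4).
Evaluate each Lagrange basis at u = 3:
L_0(3) = (4)·(3)·(2)·(1)/[(-1)·(-2)·(-3)·(-4)] = 1
L_1(3) = (5)·(3)·(2)·(1)/[(1)·(-1)·(-2)·(-3)] = -5
L_2(3) = (5)·(4)·(2)·(1)/[(2)·(1)·(-1)·(-2)] = 10
L_3(3) = (5)·(4)·(3)·(1)/[(3)·(2)·(1)·(-1)] = -10
L_4(3) = (5)·(4)·(3)·(2)/[(4)·(3)·(2)·(1)] = 5
Sum: 1·(1) + (-5)·(-5) + (-2)·(10) + 8·(-10) + 7·(5) = -39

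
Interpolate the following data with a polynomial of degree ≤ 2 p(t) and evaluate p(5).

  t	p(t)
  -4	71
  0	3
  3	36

L_0(5) = (5)·(2)/[(-4)·(-7)] = 5/14
L_1(5) = (9)·(2)/[(4)·(-3)] = -3/2
L_2(5) = (9)·(5)/[(7)·(3)] = 15/7
Sum: 71·(5/14) + 3·(-3/2) + 36·(15/7) = 98

98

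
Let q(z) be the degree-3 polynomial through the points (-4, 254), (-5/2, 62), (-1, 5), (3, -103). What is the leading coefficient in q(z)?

The leading coefficient equals the top divided difference q[-4,-5/2,-1,3].
q[-4,-5/2] = (62 - 254) / (-5/2 - (-4)) = -128
q[-5/2,-1] = (5 - 62) / (-1 - (-5/2)) = -38
q[-1,3] = (-103 - 5) / (3 - (-1)) = -27
q[-4,-5/2,-1] = (-38 - (-128)) / (-1 - (-4)) = 30
q[-5/2,-1,3] = (-27 - (-38)) / (3 - (-5/2)) = 2
q[-4,-5/2,-1,3] = (2 - 30) / (3 - (-4)) = -4

-4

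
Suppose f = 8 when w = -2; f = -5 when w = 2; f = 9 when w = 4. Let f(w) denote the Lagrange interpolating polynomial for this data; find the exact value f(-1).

-3/8

L_0(-1) = (-3)·(-5)/[(-4)·(-6)] = 5/8
L_1(-1) = (1)·(-5)/[(4)·(-2)] = 5/8
L_2(-1) = (1)·(-3)/[(6)·(2)] = -1/4
Sum: 8·(5/8) + (-5)·(5/8) + 9·(-1/4) = -3/8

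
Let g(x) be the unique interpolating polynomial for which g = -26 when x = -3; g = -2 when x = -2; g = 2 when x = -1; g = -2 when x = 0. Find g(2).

Evaluate each Lagrange basis at x = 2:
L_0(2) = (4)·(3)·(2)/[(-1)·(-2)·(-3)] = -4
L_1(2) = (5)·(3)·(2)/[(1)·(-1)·(-2)] = 15
L_2(2) = (5)·(4)·(2)/[(2)·(1)·(-1)] = -20
L_3(2) = (5)·(4)·(3)/[(3)·(2)·(1)] = 10
Sum: (-26)·(-4) + (-2)·(15) + 2·(-20) + (-2)·(10) = 14

14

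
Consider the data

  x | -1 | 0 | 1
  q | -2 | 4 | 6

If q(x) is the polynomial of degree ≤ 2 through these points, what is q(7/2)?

L_0(7/2) = (7/2)·(5/2)/[(-1)·(-2)] = 35/8
L_1(7/2) = (9/2)·(5/2)/[(1)·(-1)] = -45/4
L_2(7/2) = (9/2)·(7/2)/[(2)·(1)] = 63/8
Sum: (-2)·(35/8) + 4·(-45/4) + 6·(63/8) = -13/2

-13/2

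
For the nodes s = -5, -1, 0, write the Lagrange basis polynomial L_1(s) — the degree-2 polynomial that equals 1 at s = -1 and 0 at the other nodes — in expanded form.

L_1(s) = (s + 5)s / [(4)·(-1)]
       = (s^2 + 5s) / (-4)

L_1(s) = -(1/4)s^2 - (5/4)s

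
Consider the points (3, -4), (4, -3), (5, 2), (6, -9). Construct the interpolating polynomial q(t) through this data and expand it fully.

q(t) = -(10/3)t^3 + 42t^2 - (509/3)t + 217

Newton's divided differences:
q[3,4] = (-3 - (-4)) / (4 - 3) = 1
q[4,5] = (2 - (-3)) / (5 - 4) = 5
q[5,6] = (-9 - 2) / (6 - 5) = -11
q[3,4,5] = (5 - 1) / (5 - 3) = 2
q[4,5,6] = (-11 - 5) / (6 - 4) = -8
q[3,4,5,6] = (-8 - 2) / (6 - 3) = -10/3
q(t) = -4 + 1·(t - 3) + 2·(t - 3)(t - 4) + (-10/3)·(t - 3)(t - 4)(t - 5)
Expanding: q(t) = -(10/3)t^3 + 42t^2 - (509/3)t + 217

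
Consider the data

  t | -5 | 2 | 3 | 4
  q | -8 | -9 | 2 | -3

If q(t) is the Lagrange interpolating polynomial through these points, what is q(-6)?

549/7

L_0(-6) = (-8)·(-9)·(-10)/[(-7)·(-8)·(-9)] = 10/7
L_1(-6) = (-1)·(-9)·(-10)/[(7)·(-1)·(-2)] = -45/7
L_2(-6) = (-1)·(-8)·(-10)/[(8)·(1)·(-1)] = 10
L_3(-6) = (-1)·(-8)·(-9)/[(9)·(2)·(1)] = -4
Sum: (-8)·(10/7) + (-9)·(-45/7) + 2·(10) + (-3)·(-4) = 549/7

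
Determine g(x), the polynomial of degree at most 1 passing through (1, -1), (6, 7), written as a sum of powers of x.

g(x) = (8/5)x - 13/5

Build the Lagrange basis polynomials:
L_0(x) = (x - 6) / [-5] = -(1/5)x + 6/5
L_1(x) = (x - 1) / [5] = (1/5)x - 1/5
g(x) = (-1)·L_0 + 7·L_1
  (-1)·L_0(x) = (1/5)x - 6/5
  7·L_1(x) = (7/5)x - 7/5
Adding term by term: (8/5)x - 13/5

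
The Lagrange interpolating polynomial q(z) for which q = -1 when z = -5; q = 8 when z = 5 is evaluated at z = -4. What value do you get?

Evaluate each Lagrange basis at z = -4:
L_0(-4) = (-9)/[(-10)] = 9/10
L_1(-4) = (1)/[(10)] = 1/10
Sum: (-1)·(9/10) + 8·(1/10) = -1/10

-1/10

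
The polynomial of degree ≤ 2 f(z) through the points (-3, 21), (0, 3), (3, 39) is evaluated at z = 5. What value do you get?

93

L_0(5) = (5)·(2)/[(-3)·(-6)] = 5/9
L_1(5) = (8)·(2)/[(3)·(-3)] = -16/9
L_2(5) = (8)·(5)/[(6)·(3)] = 20/9
Sum: 21·(5/9) + 3·(-16/9) + 39·(20/9) = 93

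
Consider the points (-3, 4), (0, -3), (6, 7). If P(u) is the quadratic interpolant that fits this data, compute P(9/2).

Using Newton's divided-difference form:
P[-3,0] = (-3 - 4) / (0 - (-3)) = -7/3
P[0,6] = (7 - (-3)) / (6 - 0) = 5/3
P[-3,0,6] = (5/3 - (-7/3)) / (6 - (-3)) = 4/9
P(9/2) = 4 + (-7/3)·(15/2) + (4/9)·(15/2)·(9/2) = 3/2

3/2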